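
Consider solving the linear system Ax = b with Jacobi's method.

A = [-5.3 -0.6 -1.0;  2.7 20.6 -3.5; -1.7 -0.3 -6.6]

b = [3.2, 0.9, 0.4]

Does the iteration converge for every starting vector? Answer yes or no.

Write A = D+L+U with D = diag(-5.3, 20.6, -6.6).
Jacobi T = -D⁻¹(L+U): T[2,0] = -(-1.7)/(-6.6) = -0.2576; T[2,2] = 0.
  T[0,:] = [+0.0000, -0.1132, -0.1887]
  T[1,:] = [-0.1311, +0.0000, +0.1699]
  T[2,:] = [-0.2576, -0.0455, +0.0000]
|eigenvalues of T|: 0.2649, 0.1880, 0.0769.
spectral radius ρ = 0.2649; 0.2649 < 1: convergent.

yes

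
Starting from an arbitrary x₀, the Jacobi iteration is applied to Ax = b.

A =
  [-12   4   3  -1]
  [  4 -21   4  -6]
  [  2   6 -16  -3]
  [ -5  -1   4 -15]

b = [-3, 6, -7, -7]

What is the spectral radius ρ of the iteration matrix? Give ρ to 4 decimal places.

0.5309

Let D = diag(-12, -21, -16, -15); L, U the strict triangles.
Jacobi T = -D⁻¹(L+U): T[3,0] = -(-5)/(-15) = -0.3333; T[3,3] = 0.
  T[0,:] = [+0.0000  +0.3333  +0.2500  -0.0833]
  T[1,:] = [+0.1905  +0.0000  +0.1905  -0.2857]
  T[2,:] = [+0.1250  +0.3750  +0.0000  -0.1875]
  T[3,:] = [-0.3333  -0.0667  +0.2667  +0.0000]
|eigenvalues of T|: 0.5309, 0.3349, 0.2306, 0.2306.
spectral radius ρ = 0.5309; 0.5309 < 1, so it converges for any x₀.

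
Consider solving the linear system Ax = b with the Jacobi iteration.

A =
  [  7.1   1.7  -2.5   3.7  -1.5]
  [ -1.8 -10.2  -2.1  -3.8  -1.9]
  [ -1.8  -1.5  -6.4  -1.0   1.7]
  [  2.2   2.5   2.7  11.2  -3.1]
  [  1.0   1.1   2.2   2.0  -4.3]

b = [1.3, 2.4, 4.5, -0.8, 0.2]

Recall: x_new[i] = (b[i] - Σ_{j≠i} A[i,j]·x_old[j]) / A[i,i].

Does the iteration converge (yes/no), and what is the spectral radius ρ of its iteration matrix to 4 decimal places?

yes, ρ = 0.8723

Split A = D + L + U, D = diag(7.1, -10.2, -6.4, 11.2, -4.3).
T_J = -D⁻¹(L+U): T[3,4] = -(-3.1)/(11.2) = +0.2768; T[3,3] = 0.
  T[0,:] = [+0.0000 -0.2394 +0.3521 -0.5211 +0.2113]
  T[1,:] = [-0.1765 +0.0000 -0.2059 -0.3725 -0.1863]
  T[2,:] = [-0.2812 -0.2344 +0.0000 -0.1562 +0.2656]
  T[3,:] = [-0.1964 -0.2232 -0.2411 +0.0000 +0.2768]
  T[4,:] = [+0.2326 +0.2558 +0.5116 +0.4651 +0.0000]
moduli |λ_i(T)| = 0.8723, 0.4388, 0.2660, 0.2660, 0.0498.
ρ = 0.8723; 0.8723 < 1 ⇒ converges.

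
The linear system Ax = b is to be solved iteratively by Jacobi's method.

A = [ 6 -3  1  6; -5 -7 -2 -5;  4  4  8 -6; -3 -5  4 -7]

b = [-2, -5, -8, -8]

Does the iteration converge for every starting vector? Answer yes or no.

no

Split A = D + L + U, D = diag(6, -7, 8, -7).
T_J = -D⁻¹(L+U): T[1,0] = -(-5)/(-7) = -0.7143; T[1,1] = 0.
  T[0,:] = [+0.0000  +0.5000  -0.1667  -1.0000]
  T[1,:] = [-0.7143  +0.0000  -0.2857  -0.7143]
  T[2,:] = [-0.5000  -0.5000  +0.0000  +0.7500]
  T[3,:] = [-0.4286  -0.7143  +0.5714  +0.0000]
|eigenvalues of T|: 1.2469, 0.9664, 0.2174, 0.2174.
spectral radius ρ = 1.2469; 1.2469 > 1: divergent.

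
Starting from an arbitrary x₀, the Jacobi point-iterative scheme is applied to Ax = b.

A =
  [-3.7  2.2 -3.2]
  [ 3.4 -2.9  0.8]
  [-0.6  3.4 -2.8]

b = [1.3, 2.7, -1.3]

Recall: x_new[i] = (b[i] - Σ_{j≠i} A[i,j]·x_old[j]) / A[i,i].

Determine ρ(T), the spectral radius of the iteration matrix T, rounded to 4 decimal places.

A = D + L + U where D = diag(-3.7, -2.9, -2.8).
T_J = -D⁻¹(L+U): T[1,2] = -(0.8)/(-2.9) = +0.2759; T[1,1] = 0.
  T[0,:] = [+0.0000 +0.5946 -0.8649]
  T[1,:] = [+1.1724 +0.0000 +0.2759]
  T[2,:] = [-0.2143 +1.2143 +0.0000]
eigenvalue magnitudes: 1.4467, 0.9356, 0.9356.
ρ = 1.4467; 1.4467 > 1: divergent.

1.4467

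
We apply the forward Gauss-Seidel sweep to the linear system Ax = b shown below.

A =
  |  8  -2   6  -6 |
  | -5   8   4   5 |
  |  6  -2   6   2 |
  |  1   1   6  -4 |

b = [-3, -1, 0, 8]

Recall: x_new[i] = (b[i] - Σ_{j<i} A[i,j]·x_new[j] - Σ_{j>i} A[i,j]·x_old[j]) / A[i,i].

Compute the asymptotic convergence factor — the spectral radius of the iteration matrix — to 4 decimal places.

1.5113

Let D = diag(8, 8, 6, -4); L, U the strict triangles.
Gauss-Seidel: T = -(D+L)⁻¹U, row 0 first, T[0,3] = -(-6)/(8) = +0.7500; later rows by forward substitution.
  T[0,:] = [+0.0000  +0.2500  -0.7500  +0.7500]
  T[1,:] = [+0.0000  +0.1562  -0.9688  -0.1562]
  T[2,:] = [+0.0000  -0.1979  +0.4271  -1.1354]
  T[3,:] = [+0.0000  -0.1953  +0.2109  -1.5547]
eigenvalue magnitudes: 1.5113, 0.5524, 0.0125, 0.0000.
spectral radius ρ = 1.5113; 1.5113 > 1, so it fails to converge.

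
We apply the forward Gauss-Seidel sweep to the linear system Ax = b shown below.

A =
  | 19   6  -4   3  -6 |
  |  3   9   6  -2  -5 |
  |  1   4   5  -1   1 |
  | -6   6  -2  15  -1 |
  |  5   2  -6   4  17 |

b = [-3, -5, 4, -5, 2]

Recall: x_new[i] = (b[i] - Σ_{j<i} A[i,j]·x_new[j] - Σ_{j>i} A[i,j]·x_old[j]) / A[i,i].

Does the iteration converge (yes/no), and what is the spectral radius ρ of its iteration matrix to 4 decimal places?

Diagonal D = diag(19, 9, 5, 15, 17); L, U strict lower/upper.
GS T = -(D+L)⁻¹U: row 0 first, T[0,2] = -(-4)/(19) = +0.2105; later rows by forward substitution.
  T[0,:] = [+0.0000, -0.3158, +0.2105, -0.1579, +0.3158]
  T[1,:] = [+0.0000, +0.1053, -0.7368, +0.2749, +0.4503]
  T[2,:] = [+0.0000, -0.0211, +0.5474, +0.0117, -0.6234]
  T[3,:] = [+0.0000, -0.1712, +0.4519, -0.1715, -0.0703]
  T[4,:] = [+0.0000, +0.1134, +0.1116, +0.0586, -0.3493]
|eigenvalues of T|: 0.5511, 0.2597, 0.2597, 0.0222, 0.0000.
ρ = 0.5511; 0.5511 < 1: convergent.

yes, ρ = 0.5511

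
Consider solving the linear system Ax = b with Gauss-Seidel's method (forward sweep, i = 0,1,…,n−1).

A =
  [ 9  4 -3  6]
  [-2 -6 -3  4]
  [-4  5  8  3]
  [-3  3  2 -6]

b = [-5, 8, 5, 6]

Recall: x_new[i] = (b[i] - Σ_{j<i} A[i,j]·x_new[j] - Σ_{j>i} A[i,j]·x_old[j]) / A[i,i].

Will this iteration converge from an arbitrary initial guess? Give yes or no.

no

Write A = D+L+U with D = diag(9, -6, 8, -6).
GS T = -(D+L)⁻¹U: row 0 first, T[0,2] = -(-3)/(9) = +0.3333; later rows by forward substitution.
  T[0,:] = [+0.0000 -0.4444 +0.3333 -0.6667]
  T[1,:] = [+0.0000 +0.1481 -0.6111 +0.8889]
  T[2,:] = [+0.0000 -0.3148 +0.5486 -1.2639]
  T[3,:] = [+0.0000 +0.1914 -0.2894 +0.3565]
moduli |λ_i(T)| = 1.3671, 0.1746, 0.1746, 0.0000.
ρ = 1.3671; 1.3671 > 1, so it fails to converge.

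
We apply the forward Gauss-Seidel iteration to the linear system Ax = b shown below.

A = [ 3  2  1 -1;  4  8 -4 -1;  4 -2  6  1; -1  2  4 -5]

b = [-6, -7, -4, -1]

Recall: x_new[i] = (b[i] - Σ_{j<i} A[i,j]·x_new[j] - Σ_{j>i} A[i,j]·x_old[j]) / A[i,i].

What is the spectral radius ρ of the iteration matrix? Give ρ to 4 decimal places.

0.6851

A = D + L + U where D = diag(3, 8, 6, -5).
GS T = -(D+L)⁻¹U: row 0 first, T[0,3] = -(-1)/(3) = +0.3333; later rows by forward substitution.
  T[0,:] = [+0.0000, -0.6667, -0.3333, +0.3333]
  T[1,:] = [+0.0000, +0.3333, +0.6667, -0.0417]
  T[2,:] = [+0.0000, +0.5556, +0.4444, -0.4028]
  T[3,:] = [+0.0000, +0.7111, +0.6889, -0.4056]
eigenvalue magnitudes: 0.6851, 0.3581, 0.0453, 0.0000.
ρ = 0.6851; 0.6851 < 1 ⇒ converges.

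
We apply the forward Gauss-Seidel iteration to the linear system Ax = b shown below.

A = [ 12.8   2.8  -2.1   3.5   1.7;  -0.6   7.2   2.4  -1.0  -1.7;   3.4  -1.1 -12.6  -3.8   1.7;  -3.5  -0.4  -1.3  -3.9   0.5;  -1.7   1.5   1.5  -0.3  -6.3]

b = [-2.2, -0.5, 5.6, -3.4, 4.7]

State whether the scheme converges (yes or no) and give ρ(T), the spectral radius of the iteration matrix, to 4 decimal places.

A = D + L + U where D = diag(12.8, 7.2, -12.6, -3.9, -6.3).
Gauss-Seidel: T = -(D+L)⁻¹U, row 0 first, T[0,1] = -(2.8)/(12.8) = -0.2188; later rows by forward substitution.
  T[0,:] = [+0.0000, -0.2188, +0.1641, -0.2734, -0.1328]
  T[1,:] = [+0.0000, -0.0182, -0.3197, +0.1161, +0.2250]
  T[2,:] = [+0.0000, -0.0574, +0.0722, -0.3855, +0.0794]
  T[3,:] = [+0.0000, +0.2173, -0.1385, +0.3620, +0.1978]
  T[4,:] = [+0.0000, +0.0307, -0.0966, -0.0076, +0.0989]
|roots of det(T-λI)|: 0.6254, 0.1761, 0.1761, 0.0392, 0.0000.
spectral radius ρ = 0.6254; 0.6254 < 1 ⇒ converges.

yes, ρ = 0.6254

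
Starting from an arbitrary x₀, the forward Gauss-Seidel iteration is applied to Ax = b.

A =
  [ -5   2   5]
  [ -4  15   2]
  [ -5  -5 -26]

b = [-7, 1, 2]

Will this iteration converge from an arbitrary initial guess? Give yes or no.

yes

Write A = D+L+U with D = diag(-5, 15, -26).
T_GS = -(D+L)⁻¹U: row 0 first, T[0,1] = -(2)/(-5) = +0.4000; later rows by forward substitution.
  T[0,:] = [+0.0000  +0.4000  +1.0000]
  T[1,:] = [+0.0000  +0.1067  +0.1333]
  T[2,:] = [+0.0000  -0.0974  -0.2179]
eigenvalue magnitudes: 0.1712, 0.0599, 0.0000.
spectral radius ρ = 0.1712; 0.1712 < 1, so it converges for any x₀.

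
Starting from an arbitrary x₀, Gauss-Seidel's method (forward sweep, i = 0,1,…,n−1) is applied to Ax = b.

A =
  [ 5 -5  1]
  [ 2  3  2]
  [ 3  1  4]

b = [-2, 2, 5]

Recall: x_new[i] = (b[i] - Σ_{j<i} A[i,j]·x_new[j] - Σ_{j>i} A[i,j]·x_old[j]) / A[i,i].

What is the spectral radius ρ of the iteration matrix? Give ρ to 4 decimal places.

Let D = diag(5, 3, 4); L, U the strict triangles.
GS T = -(D+L)⁻¹U: row 0 first, T[0,2] = -(1)/(5) = -0.2000; later rows by forward substitution.
  T[0,:] = [+0.0000 +1.0000 -0.2000]
  T[1,:] = [+0.0000 -0.6667 -0.5333]
  T[2,:] = [+0.0000 -0.5833 +0.2833]
moduli |λ_i(T)| = 0.9243, 0.5410, 0.0000.
ρ = 0.9243; 0.9243 < 1, so it converges for any x₀.

0.9243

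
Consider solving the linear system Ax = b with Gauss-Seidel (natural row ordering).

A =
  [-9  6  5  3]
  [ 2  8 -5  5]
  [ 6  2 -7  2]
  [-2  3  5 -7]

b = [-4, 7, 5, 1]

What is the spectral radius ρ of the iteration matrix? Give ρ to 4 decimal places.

Let D = diag(-9, 8, -7, -7); L, U the strict triangles.
T_GS = -(D+L)⁻¹U: row 0 first, T[0,1] = -(6)/(-9) = +0.6667; later rows by forward substitution.
  T[0,:] = [+0.0000, +0.6667, +0.5556, +0.3333]
  T[1,:] = [+0.0000, -0.1667, +0.4861, -0.7083]
  T[2,:] = [+0.0000, +0.5238, +0.6151, +0.3690]
  T[3,:] = [+0.0000, +0.1122, +0.4889, -0.1352]
eigenvalue magnitudes: 0.8665, 0.6169, 0.0636, 0.0000.
ρ = 0.8665; 0.8665 < 1, so it converges for any x₀.

0.8665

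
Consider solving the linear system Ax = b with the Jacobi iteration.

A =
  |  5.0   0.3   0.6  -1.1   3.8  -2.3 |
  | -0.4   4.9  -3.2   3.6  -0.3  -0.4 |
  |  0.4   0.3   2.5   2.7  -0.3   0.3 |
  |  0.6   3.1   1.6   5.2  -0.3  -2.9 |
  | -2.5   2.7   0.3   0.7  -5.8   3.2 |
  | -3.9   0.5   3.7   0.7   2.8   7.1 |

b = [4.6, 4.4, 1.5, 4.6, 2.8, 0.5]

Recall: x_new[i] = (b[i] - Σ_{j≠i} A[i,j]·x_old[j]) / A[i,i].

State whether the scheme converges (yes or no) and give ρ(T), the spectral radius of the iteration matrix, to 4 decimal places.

A = D + L + U where D = diag(5, 4.9, 2.5, 5.2, -5.8, 7.1).
Jacobi T = -D⁻¹(L+U): T[3,1] = -(3.1)/(5.2) = -0.5962; T[3,3] = 0.
  T[0,:] = [+0.0000  -0.0600  -0.1200  +0.2200  -0.7600  +0.4600]
  T[1,:] = [+0.0816  +0.0000  +0.6531  -0.7347  +0.0612  +0.0816]
  T[2,:] = [-0.1600  -0.1200  +0.0000  -1.0800  +0.1200  -0.1200]
  T[3,:] = [-0.1154  -0.5962  -0.3077  +0.0000  +0.0577  +0.5577]
  T[4,:] = [-0.4310  +0.4655  +0.0517  +0.1207  +0.0000  +0.5517]
  T[5,:] = [+0.5493  -0.0704  -0.5211  -0.0986  -0.3944  +0.0000]
|eigenvalues of T|: 1.2417, 0.8437, 0.8437, 0.7081, 0.5812, 0.5812.
ρ(T) = max|λ| = 1.2417; 1.2417 > 1, so it fails to converge.

no, ρ = 1.2417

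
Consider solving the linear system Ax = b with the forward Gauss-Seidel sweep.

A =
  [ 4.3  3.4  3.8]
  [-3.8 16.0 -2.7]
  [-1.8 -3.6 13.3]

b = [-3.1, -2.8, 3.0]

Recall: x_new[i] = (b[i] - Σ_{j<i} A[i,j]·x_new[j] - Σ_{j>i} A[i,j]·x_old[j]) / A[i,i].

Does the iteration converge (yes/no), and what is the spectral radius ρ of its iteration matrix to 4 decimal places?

Write A = D+L+U with D = diag(4.3, 16, 13.3).
GS T = -(D+L)⁻¹U: row 0 first, T[0,2] = -(3.8)/(4.3) = -0.8837; later rows by forward substitution.
  T[0,:] = [+0.0000  -0.7907  -0.8837]
  T[1,:] = [+0.0000  -0.1878  -0.0411]
  T[2,:] = [+0.0000  -0.1578  -0.1307]
moduli |λ_i(T)| = 0.2447, 0.0738, 0.0000.
spectral radius ρ = 0.2447; 0.2447 < 1 ⇒ converges.

yes, ρ = 0.2447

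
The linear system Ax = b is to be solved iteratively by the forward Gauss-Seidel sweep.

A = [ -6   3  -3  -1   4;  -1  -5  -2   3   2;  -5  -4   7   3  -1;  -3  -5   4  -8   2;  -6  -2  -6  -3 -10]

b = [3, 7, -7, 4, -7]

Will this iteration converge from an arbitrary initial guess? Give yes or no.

no

Diagonal D = diag(-6, -5, 7, -8, -10); L, U strict lower/upper.
GS T = -(D+L)⁻¹U: row 0 first, T[0,2] = -(-3)/(-6) = -0.5000; later rows by forward substitution.
  T[0,:] = [+0.0000, +0.5000, -0.5000, -0.1667, +0.6667]
  T[1,:] = [+0.0000, -0.1000, -0.3000, +0.6333, +0.2667]
  T[2,:] = [+0.0000, +0.3000, -0.5286, -0.1857, +0.7714]
  T[3,:] = [+0.0000, +0.0250, +0.1107, -0.4262, +0.2190]
  T[4,:] = [+0.0000, -0.4675, +0.6439, +0.2126, -0.9819]
|λ(T)| sorted: 1.3770, 0.4147, 0.1500, 0.1500, 0.0000.
spectral radius ρ = 1.3770; 1.3770 > 1: divergent.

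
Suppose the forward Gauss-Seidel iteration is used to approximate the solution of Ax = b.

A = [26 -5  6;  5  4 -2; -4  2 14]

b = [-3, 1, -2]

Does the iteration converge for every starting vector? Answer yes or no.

yes

Let D = diag(26, 4, 14); L, U the strict triangles.
Gauss-Seidel: T = -(D+L)⁻¹U, row 0 first, T[0,1] = -(-5)/(26) = +0.1923; later rows by forward substitution.
  T[0,:] = [+0.0000, +0.1923, -0.2308]
  T[1,:] = [+0.0000, -0.2404, +0.7885]
  T[2,:] = [+0.0000, +0.0893, -0.1786]
|eigenvalues of T|: 0.4766, 0.0576, 0.0000.
ρ = 0.4766; 0.4766 < 1, so it converges for any x₀.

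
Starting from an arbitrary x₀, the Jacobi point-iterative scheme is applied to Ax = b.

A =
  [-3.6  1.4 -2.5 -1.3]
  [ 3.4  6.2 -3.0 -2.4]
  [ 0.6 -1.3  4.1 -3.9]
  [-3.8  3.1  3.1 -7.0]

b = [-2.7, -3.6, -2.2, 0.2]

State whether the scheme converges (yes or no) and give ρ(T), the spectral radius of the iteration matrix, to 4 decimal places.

no, ρ = 1.2422

Diagonal D = diag(-3.6, 6.2, 4.1, -7); L, U strict lower/upper.
Jacobi T = -D⁻¹(L+U): T[2,3] = -(-3.9)/(4.1) = +0.9512; T[2,2] = 0.
  T[0,:] = [+0.0000  +0.3889  -0.6944  -0.3611]
  T[1,:] = [-0.5484  +0.0000  +0.4839  +0.3871]
  T[2,:] = [-0.1463  +0.3171  +0.0000  +0.9512]
  T[3,:] = [-0.5429  +0.4429  +0.4429  +0.0000]
|eigenvalues of T|: 1.2422, 0.6213, 0.6213, 0.3780.
spectral radius ρ = 1.2422; 1.2422 > 1, so it fails to converge.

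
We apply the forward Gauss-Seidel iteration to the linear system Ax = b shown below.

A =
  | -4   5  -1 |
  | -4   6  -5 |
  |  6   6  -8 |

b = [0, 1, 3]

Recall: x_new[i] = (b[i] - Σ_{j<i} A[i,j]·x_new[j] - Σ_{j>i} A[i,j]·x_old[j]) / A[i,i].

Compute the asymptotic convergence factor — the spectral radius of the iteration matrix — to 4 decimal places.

A = D + L + U where D = diag(-4, 6, -8).
GS T = -(D+L)⁻¹U: row 0 first, T[0,1] = -(5)/(-4) = +1.2500; later rows by forward substitution.
  T[0,:] = [+0.0000  +1.2500  -0.2500]
  T[1,:] = [+0.0000  +0.8333  +0.6667]
  T[2,:] = [+0.0000  +1.5625  +0.3125]
|eigenvalues of T|: 1.6262, 0.4804, 0.0000.
spectral radius ρ = 1.6262; 1.6262 > 1 ⇒ diverges.

1.6262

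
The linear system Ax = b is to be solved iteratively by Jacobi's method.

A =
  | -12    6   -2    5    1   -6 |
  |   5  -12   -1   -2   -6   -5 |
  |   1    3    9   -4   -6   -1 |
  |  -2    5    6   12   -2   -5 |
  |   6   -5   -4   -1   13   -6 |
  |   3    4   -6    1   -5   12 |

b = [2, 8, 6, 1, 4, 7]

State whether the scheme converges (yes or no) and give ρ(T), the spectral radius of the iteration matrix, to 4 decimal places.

Write A = D+L+U with D = diag(-12, -12, 9, 12, 13, 12).
T_J = -D⁻¹(L+U): T[3,0] = -(-2)/(12) = +0.1667; T[3,3] = 0.
  T[0,:] = [+0.0000, +0.5000, -0.1667, +0.4167, +0.0833, -0.5000]
  T[1,:] = [+0.4167, +0.0000, -0.0833, -0.1667, -0.5000, -0.4167]
  T[2,:] = [-0.1111, -0.3333, +0.0000, +0.4444, +0.6667, +0.1111]
  T[3,:] = [+0.1667, -0.4167, -0.5000, +0.0000, +0.1667, +0.4167]
  T[4,:] = [-0.4615, +0.3846, +0.3077, +0.0769, +0.0000, +0.4615]
  T[5,:] = [-0.2500, -0.3333, +0.5000, -0.0833, +0.4167, +0.0000]
|λ(T)| sorted: 1.2059, 0.5003, 0.5003, 0.4936, 0.4936, 0.0084.
ρ(T) = max|λ| = 1.2059; 1.2059 > 1: divergent.

no, ρ = 1.2059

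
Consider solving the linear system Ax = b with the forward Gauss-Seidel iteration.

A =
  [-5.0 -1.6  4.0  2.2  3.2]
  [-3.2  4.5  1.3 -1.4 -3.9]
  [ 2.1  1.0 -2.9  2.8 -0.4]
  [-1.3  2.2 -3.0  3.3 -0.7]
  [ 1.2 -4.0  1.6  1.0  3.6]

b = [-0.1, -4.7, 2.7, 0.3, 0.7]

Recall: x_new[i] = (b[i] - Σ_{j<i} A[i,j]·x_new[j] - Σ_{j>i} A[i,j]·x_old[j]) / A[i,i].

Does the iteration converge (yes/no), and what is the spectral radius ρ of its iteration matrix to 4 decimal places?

Diagonal D = diag(-5, 4.5, -2.9, 3.3, 3.6); L, U strict lower/upper.
T_GS = -(D+L)⁻¹U: row 0 first, T[0,4] = -(3.2)/(-5) = +0.6400; later rows by forward substitution.
  T[0,:] = [+0.0000, -0.3200, +0.8000, +0.4400, +0.6400]
  T[1,:] = [+0.0000, -0.2276, +0.2800, +0.6240, +1.3218]
  T[2,:] = [+0.0000, -0.3102, +0.6759, +1.4993, +0.7813]
  T[3,:] = [+0.0000, -0.2563, +0.7429, +1.1203, +0.2933]
  T[4,:] = [+0.0000, +0.0629, -0.4623, -0.4309, +0.8266]
moduli |λ_i(T)| = 1.4708, 1.0905, 0.1374, 0.0286, 0.0000.
ρ(T) = max|λ| = 1.4708; 1.4708 > 1, so it fails to converge.

no, ρ = 1.4708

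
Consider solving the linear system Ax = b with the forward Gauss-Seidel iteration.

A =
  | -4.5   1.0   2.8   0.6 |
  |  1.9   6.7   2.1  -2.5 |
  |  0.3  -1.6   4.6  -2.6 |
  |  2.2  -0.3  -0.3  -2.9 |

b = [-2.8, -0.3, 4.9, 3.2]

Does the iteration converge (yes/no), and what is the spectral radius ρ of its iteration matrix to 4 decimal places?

yes, ρ = 0.8351

Split A = D + L + U, D = diag(-4.5, 6.7, 4.6, -2.9).
Gauss-Seidel: T = -(D+L)⁻¹U, row 0 first, T[0,1] = -(1)/(-4.5) = +0.2222; later rows by forward substitution.
  T[0,:] = [+0.0000  +0.2222  +0.6222  +0.1333]
  T[1,:] = [+0.0000  -0.0630  -0.4899  +0.3353]
  T[2,:] = [+0.0000  -0.0364  -0.2110  +0.6732]
  T[3,:] = [+0.0000  +0.1789  +0.5445  -0.0032]
|λ(T)| sorted: 0.8351, 0.4841, 0.0739, 0.0000.
ρ(T) = max|λ| = 0.8351; 0.8351 < 1, so it converges for any x₀.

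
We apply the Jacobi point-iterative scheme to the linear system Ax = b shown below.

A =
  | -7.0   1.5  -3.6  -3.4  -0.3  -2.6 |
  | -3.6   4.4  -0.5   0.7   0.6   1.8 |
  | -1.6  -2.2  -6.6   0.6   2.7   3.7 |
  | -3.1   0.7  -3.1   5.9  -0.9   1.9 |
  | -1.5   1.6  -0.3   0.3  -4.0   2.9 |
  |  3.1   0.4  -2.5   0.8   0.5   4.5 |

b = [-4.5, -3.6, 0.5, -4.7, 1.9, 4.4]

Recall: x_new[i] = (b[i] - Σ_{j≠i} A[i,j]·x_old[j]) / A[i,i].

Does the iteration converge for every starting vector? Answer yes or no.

no

Diagonal D = diag(-7, 4.4, -6.6, 5.9, -4, 4.5); L, U strict lower/upper.
Jacobi T = -D⁻¹(L+U): T[5,3] = -(0.8)/(4.5) = -0.1778; T[5,5] = 0.
  T[0,:] = [+0.0000, +0.2143, -0.5143, -0.4857, -0.0429, -0.3714]
  T[1,:] = [+0.8182, +0.0000, +0.1136, -0.1591, -0.1364, -0.4091]
  T[2,:] = [-0.2424, -0.3333, +0.0000, +0.0909, +0.4091, +0.5606]
  T[3,:] = [+0.5254, -0.1186, +0.5254, +0.0000, +0.1525, -0.3220]
  T[4,:] = [-0.3750, +0.4000, -0.0750, +0.0750, +0.0000, +0.7250]
  T[5,:] = [-0.6889, -0.0889, +0.5556, -0.1778, -0.1111, +0.0000]
|roots of det(T-λI)|: 1.2249, 0.7373, 0.7373, 0.6112, 0.3281, 0.3281.
ρ(T) = max|λ| = 1.2249; 1.2249 > 1: divergent.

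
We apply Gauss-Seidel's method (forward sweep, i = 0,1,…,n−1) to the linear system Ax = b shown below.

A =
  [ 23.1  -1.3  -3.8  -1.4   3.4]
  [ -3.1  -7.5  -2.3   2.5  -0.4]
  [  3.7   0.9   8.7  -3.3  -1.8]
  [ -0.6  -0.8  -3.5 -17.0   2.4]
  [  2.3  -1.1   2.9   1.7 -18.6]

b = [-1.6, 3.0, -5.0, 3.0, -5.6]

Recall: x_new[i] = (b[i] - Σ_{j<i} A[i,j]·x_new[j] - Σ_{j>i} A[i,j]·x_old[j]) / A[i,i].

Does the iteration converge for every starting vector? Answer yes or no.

Let D = diag(23.1, -7.5, 8.7, -17, -18.6); L, U the strict triangles.
T_GS = -(D+L)⁻¹U: row 0 first, T[0,3] = -(-1.4)/(23.1) = +0.0606; later rows by forward substitution.
  T[0,:] = [+0.0000  +0.0563  +0.1645  +0.0606  -0.1472]
  T[1,:] = [+0.0000  -0.0233  -0.3747  +0.3083  +0.0075]
  T[2,:] = [+0.0000  -0.0215  -0.0312  +0.3216  +0.2687]
  T[3,:] = [+0.0000  +0.0035  +0.0182  -0.0829  +0.0907]
  T[4,:] = [+0.0000  +0.0053  +0.0393  +0.0318  +0.0315]
|roots of det(T-λI)|: 0.1724, 0.1460, 0.1179, 0.0385, 0.0000.
ρ(T) = max|λ| = 0.1724; 0.1724 < 1: convergent.

yes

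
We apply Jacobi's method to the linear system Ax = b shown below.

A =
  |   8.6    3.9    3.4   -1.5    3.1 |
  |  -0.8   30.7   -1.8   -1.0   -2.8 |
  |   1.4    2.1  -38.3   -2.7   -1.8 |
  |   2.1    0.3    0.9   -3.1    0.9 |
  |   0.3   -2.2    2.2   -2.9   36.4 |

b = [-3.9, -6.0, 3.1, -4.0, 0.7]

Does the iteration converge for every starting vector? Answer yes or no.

Let D = diag(8.6, 30.7, -38.3, -3.1, 36.4); L, U the strict triangles.
Jacobi: T = -D⁻¹(L+U), T[0,3] = -(-1.5)/(8.6) = +0.1744; T[0,0] = 0.
  T[0,:] = [+0.0000, -0.4535, -0.3953, +0.1744, -0.3605]
  T[1,:] = [+0.0261, +0.0000, +0.0586, +0.0326, +0.0912]
  T[2,:] = [+0.0366, +0.0548, +0.0000, -0.0705, -0.0470]
  T[3,:] = [+0.6774, +0.0968, +0.2903, +0.0000, +0.2903]
  T[4,:] = [-0.0082, +0.0604, -0.0604, +0.0797, +0.0000]
eigenvalue magnitudes: 0.3343, 0.2565, 0.2565, 0.1353, 0.0057.
ρ(T) = max|λ| = 0.3343; 0.3343 < 1, so it converges for any x₀.

yes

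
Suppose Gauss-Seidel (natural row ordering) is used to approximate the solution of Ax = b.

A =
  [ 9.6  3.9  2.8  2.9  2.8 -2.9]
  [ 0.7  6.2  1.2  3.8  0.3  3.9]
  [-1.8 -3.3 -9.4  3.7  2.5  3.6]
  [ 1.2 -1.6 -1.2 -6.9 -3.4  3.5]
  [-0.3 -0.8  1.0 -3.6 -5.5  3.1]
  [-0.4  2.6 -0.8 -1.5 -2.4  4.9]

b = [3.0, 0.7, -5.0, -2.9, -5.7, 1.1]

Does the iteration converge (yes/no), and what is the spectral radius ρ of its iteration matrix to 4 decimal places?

no, ρ = 1.1309

A = D + L + U where D = diag(9.6, 6.2, -9.4, -6.9, -5.5, 4.9).
GS T = -(D+L)⁻¹U: row 0 first, T[0,2] = -(2.8)/(9.6) = -0.2917; later rows by forward substitution.
  T[0,:] = [+0.0000, -0.4062, -0.2917, -0.3021, -0.2917, +0.3021]
  T[1,:] = [+0.0000, +0.0459, -0.1606, -0.5788, -0.0155, -0.6631]
  T[2,:] = [+0.0000, +0.0617, +0.1122, +0.6547, +0.3272, +0.5579]
  T[3,:] = [+0.0000, -0.0920, -0.0330, -0.0322, -0.5968, +0.6165]
  T[4,:] = [+0.0000, +0.0869, +0.0813, +0.2408, +0.4683, +0.3415]
  T[5,:] = [+0.0000, -0.0330, +0.1094, +0.4974, +0.0845, +0.8236]
eigenvalue magnitudes: 1.1309, 0.5152, 0.1502, 0.0895, 0.0895, 0.0000.
ρ = 1.1309; 1.1309 > 1 ⇒ diverges.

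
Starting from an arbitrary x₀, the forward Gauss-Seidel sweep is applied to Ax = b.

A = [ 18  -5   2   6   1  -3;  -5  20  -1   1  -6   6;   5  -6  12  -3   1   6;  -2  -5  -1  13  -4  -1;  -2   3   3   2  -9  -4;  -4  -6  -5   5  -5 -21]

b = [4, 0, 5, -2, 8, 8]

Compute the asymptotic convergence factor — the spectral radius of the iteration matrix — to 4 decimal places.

0.6233

Split A = D + L + U, D = diag(18, 20, 12, 13, -9, -21).
Gauss-Seidel: T = -(D+L)⁻¹U, row 0 first, T[0,2] = -(2)/(18) = -0.1111; later rows by forward substitution.
  T[0,:] = [+0.0000, +0.2778, -0.1111, -0.3333, -0.0556, +0.1667]
  T[1,:] = [+0.0000, +0.0694, +0.0222, -0.1333, +0.2861, -0.2583]
  T[2,:] = [+0.0000, -0.0810, +0.0574, +0.3222, +0.0829, -0.6986]
  T[3,:] = [+0.0000, +0.0632, -0.0041, -0.0778, +0.4156, -0.0505]
  T[4,:] = [+0.0000, -0.0515, +0.0503, +0.1198, +0.2277, -0.8117]
  T[5,:] = [+0.0000, -0.0261, -0.0118, -0.0222, -0.0462, +0.3896]
|λ(T)| sorted: 0.6233, 0.1667, 0.1667, 0.1569, 0.0333, 0.0000.
ρ = 0.6233; 0.6233 < 1, so it converges for any x₀.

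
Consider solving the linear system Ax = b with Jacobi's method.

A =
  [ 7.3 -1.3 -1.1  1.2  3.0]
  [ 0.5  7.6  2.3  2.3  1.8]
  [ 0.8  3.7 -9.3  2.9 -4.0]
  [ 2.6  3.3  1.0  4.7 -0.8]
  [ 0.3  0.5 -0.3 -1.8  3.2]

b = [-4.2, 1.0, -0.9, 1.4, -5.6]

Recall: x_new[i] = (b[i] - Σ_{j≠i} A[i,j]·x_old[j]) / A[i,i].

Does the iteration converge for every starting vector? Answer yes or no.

Split A = D + L + U, D = diag(7.3, 7.6, -9.3, 4.7, 3.2).
T_J = -D⁻¹(L+U): T[0,2] = -(-1.1)/(7.3) = +0.1507; T[0,0] = 0.
  T[0,:] = [+0.0000, +0.1781, +0.1507, -0.1644, -0.4110]
  T[1,:] = [-0.0658, +0.0000, -0.3026, -0.3026, -0.2368]
  T[2,:] = [+0.0860, +0.3978, +0.0000, +0.3118, -0.4301]
  T[3,:] = [-0.5532, -0.7021, -0.2128, +0.0000, +0.1702]
  T[4,:] = [-0.0938, -0.1562, +0.0938, +0.5625, +0.0000]
|eigenvalues of T|: 0.8626, 0.5837, 0.5837, 0.1682, 0.1682.
ρ = 0.8626; 0.8626 < 1, so it converges for any x₀.

yes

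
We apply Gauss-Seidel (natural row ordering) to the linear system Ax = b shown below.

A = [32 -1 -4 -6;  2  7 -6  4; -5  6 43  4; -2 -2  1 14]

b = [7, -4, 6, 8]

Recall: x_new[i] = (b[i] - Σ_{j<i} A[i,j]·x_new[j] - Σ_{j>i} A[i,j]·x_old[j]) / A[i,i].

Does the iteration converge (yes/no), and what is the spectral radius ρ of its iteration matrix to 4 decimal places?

yes, ρ = 0.1656

Diagonal D = diag(32, 7, 43, 14); L, U strict lower/upper.
GS T = -(D+L)⁻¹U: row 0 first, T[0,3] = -(-6)/(32) = +0.1875; later rows by forward substitution.
  T[0,:] = [+0.0000 +0.0312 +0.1250 +0.1875]
  T[1,:] = [+0.0000 -0.0089 +0.8214 -0.6250]
  T[2,:] = [+0.0000 +0.0049 -0.1001 +0.0160]
  T[3,:] = [+0.0000 +0.0028 +0.1424 -0.0636]
eigenvalue magnitudes: 0.1656, 0.0464, 0.0464, 0.0000.
ρ(T) = max|λ| = 0.1656; 0.1656 < 1: convergent.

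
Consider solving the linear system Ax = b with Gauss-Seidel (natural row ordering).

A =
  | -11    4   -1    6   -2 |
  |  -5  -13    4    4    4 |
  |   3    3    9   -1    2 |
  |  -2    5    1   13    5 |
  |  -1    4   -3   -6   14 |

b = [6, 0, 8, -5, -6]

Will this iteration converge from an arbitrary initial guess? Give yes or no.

Diagonal D = diag(-11, -13, 9, 13, 14); L, U strict lower/upper.
T_GS = -(D+L)⁻¹U: row 0 first, T[0,3] = -(6)/(-11) = +0.5455; later rows by forward substitution.
  T[0,:] = [+0.0000  +0.3636  -0.0909  +0.5455  -0.1818]
  T[1,:] = [+0.0000  -0.1399  +0.3427  +0.0979  +0.3776]
  T[2,:] = [+0.0000  -0.0746  -0.0839  -0.1033  -0.2875]
  T[3,:] = [+0.0000  +0.1155  -0.1393  +0.0542  -0.5357]
  T[4,:] = [+0.0000  +0.0994  -0.1821  +0.0121  -0.4121]
|λ(T)| sorted: 0.6340, 0.1453, 0.1453, 0.0255, 0.0000.
ρ(T) = max|λ| = 0.6340; 0.6340 < 1: convergent.

yes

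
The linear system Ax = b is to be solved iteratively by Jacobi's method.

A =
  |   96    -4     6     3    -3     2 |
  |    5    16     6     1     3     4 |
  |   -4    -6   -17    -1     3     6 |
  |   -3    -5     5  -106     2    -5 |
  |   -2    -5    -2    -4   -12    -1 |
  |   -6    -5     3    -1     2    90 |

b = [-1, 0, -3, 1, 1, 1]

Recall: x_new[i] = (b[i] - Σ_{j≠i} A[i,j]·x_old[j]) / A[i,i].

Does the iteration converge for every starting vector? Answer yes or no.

yes

Write A = D+L+U with D = diag(96, 16, -17, -106, -12, 90).
Jacobi T = -D⁻¹(L+U): T[5,0] = -(-6)/(90) = +0.0667; T[5,5] = 0.
  T[0,:] = [+0.0000  +0.0417  -0.0625  -0.0312  +0.0312  -0.0208]
  T[1,:] = [-0.3125  +0.0000  -0.3750  -0.0625  -0.1875  -0.2500]
  T[2,:] = [-0.2353  -0.3529  +0.0000  -0.0588  +0.1765  +0.3529]
  T[3,:] = [-0.0283  -0.0472  +0.0472  +0.0000  +0.0189  -0.0472]
  T[4,:] = [-0.1667  -0.4167  -0.1667  -0.3333  +0.0000  -0.0833]
  T[5,:] = [+0.0667  +0.0556  -0.0333  +0.0111  -0.0222  +0.0000]
|λ(T)| sorted: 0.3532, 0.2856, 0.2856, 0.1730, 0.0529, 0.0529.
ρ = 0.3532; 0.3532 < 1 ⇒ converges.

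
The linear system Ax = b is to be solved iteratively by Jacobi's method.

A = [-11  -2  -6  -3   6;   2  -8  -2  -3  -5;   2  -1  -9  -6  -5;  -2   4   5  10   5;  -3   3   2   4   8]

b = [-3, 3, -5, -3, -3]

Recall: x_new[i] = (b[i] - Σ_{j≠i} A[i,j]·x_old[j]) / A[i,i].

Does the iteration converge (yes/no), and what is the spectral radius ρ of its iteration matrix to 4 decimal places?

no, ρ = 1.1350

Diagonal D = diag(-11, -8, -9, 10, 8); L, U strict lower/upper.
Jacobi T = -D⁻¹(L+U): T[0,2] = -(-6)/(-11) = -0.5455; T[0,0] = 0.
  T[0,:] = [+0.0000, -0.1818, -0.5455, -0.2727, +0.5455]
  T[1,:] = [+0.2500, +0.0000, -0.2500, -0.3750, -0.6250]
  T[2,:] = [+0.2222, -0.1111, +0.0000, -0.6667, -0.5556]
  T[3,:] = [+0.2000, -0.4000, -0.5000, +0.0000, -0.5000]
  T[4,:] = [+0.3750, -0.3750, -0.2500, -0.5000, +0.0000]
|λ(T)| sorted: 1.1350, 0.6283, 0.6283, 0.3388, 0.2192.
ρ = 1.1350; 1.1350 > 1: divergent.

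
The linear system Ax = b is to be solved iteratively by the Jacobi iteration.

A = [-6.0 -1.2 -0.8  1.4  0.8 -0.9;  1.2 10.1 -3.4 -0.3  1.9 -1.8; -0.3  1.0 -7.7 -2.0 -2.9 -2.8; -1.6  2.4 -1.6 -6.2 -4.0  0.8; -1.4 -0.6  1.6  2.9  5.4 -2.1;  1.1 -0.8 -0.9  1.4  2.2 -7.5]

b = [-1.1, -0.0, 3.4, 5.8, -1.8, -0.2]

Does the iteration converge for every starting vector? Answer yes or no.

Let D = diag(-6, 10.1, -7.7, -6.2, 5.4, -7.5); L, U the strict triangles.
T_J = -D⁻¹(L+U): T[3,5] = -(0.8)/(-6.2) = +0.1290; T[3,3] = 0.
  T[0,:] = [+0.0000, -0.2000, -0.1333, +0.2333, +0.1333, -0.1500]
  T[1,:] = [-0.1188, +0.0000, +0.3366, +0.0297, -0.1881, +0.1782]
  T[2,:] = [-0.0390, +0.1299, +0.0000, -0.2597, -0.3766, -0.3636]
  T[3,:] = [-0.2581, +0.3871, -0.2581, +0.0000, -0.6452, +0.1290]
  T[4,:] = [+0.2593, +0.1111, -0.2963, -0.5370, +0.0000, +0.3889]
  T[5,:] = [+0.1467, -0.1067, -0.1200, +0.1867, +0.2933, +0.0000]
|roots of det(T-λI)|: 0.8541, 0.7070, 0.4199, 0.2366, 0.1673, 0.1673.
spectral radius ρ = 0.8541; 0.8541 < 1: convergent.

yes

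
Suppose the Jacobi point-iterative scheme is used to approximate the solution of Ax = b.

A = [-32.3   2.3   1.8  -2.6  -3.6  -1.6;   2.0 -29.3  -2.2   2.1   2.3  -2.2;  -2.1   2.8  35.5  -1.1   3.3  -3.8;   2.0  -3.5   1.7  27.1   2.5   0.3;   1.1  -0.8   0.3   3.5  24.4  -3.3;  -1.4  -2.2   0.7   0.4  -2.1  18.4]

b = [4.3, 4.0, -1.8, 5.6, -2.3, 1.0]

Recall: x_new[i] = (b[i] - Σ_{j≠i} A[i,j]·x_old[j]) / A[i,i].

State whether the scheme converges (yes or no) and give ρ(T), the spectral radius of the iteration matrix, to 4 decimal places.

yes, ρ = 0.2610

Let D = diag(-32.3, -29.3, 35.5, 27.1, 24.4, 18.4); L, U the strict triangles.
Jacobi: T = -D⁻¹(L+U), T[1,0] = -(2)/(-29.3) = +0.0683; T[1,1] = 0.
  T[0,:] = [+0.0000  +0.0712  +0.0557  -0.0805  -0.1115  -0.0495]
  T[1,:] = [+0.0683  +0.0000  -0.0751  +0.0717  +0.0785  -0.0751]
  T[2,:] = [+0.0592  -0.0789  +0.0000  +0.0310  -0.0930  +0.1070]
  T[3,:] = [-0.0738  +0.1292  -0.0627  +0.0000  -0.0923  -0.0111]
  T[4,:] = [-0.0451  +0.0328  -0.0123  -0.1434  +0.0000  +0.1352]
  T[5,:] = [+0.0761  +0.1196  -0.0380  -0.0217  +0.1141  +0.0000]
|λ(T)| sorted: 0.2610, 0.1524, 0.1524, 0.1140, 0.1140, 0.1027.
spectral radius ρ = 0.2610; 0.2610 < 1, so it converges for any x₀.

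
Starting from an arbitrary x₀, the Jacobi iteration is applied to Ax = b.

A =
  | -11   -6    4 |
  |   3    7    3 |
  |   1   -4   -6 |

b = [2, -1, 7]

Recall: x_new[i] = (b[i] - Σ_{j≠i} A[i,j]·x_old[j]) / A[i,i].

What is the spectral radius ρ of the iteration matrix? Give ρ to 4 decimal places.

0.8634

Let D = diag(-11, 7, -6); L, U the strict triangles.
Jacobi T = -D⁻¹(L+U): T[0,1] = -(-6)/(-11) = -0.5455; T[0,0] = 0.
  T[0,:] = [+0.0000 -0.5455 +0.3636]
  T[1,:] = [-0.4286 +0.0000 -0.4286]
  T[2,:] = [+0.1667 -0.6667 +0.0000]
|λ(T)| sorted: 0.8634, 0.5764, 0.2870.
spectral radius ρ = 0.8634; 0.8634 < 1: convergent.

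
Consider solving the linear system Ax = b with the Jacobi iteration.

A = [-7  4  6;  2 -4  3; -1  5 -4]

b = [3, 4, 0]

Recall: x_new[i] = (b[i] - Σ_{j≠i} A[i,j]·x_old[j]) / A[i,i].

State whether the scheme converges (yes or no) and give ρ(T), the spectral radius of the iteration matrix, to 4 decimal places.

no, ρ = 1.1724

Split A = D + L + U, D = diag(-7, -4, -4).
Jacobi T = -D⁻¹(L+U): T[0,1] = -(4)/(-7) = +0.5714; T[0,0] = 0.
  T[0,:] = [+0.0000  +0.5714  +0.8571]
  T[1,:] = [+0.5000  +0.0000  +0.7500]
  T[2,:] = [-0.2500  +1.2500  +0.0000]
|eigenvalues of T|: 1.1724, 0.6046, 0.6046.
ρ = 1.1724; 1.1724 > 1 ⇒ diverges.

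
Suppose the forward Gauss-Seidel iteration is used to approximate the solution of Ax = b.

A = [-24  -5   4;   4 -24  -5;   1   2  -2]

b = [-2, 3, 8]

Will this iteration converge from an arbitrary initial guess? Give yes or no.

Let D = diag(-24, -24, -2); L, U the strict triangles.
T_GS = -(D+L)⁻¹U: row 0 first, T[0,2] = -(4)/(-24) = +0.1667; later rows by forward substitution.
  T[0,:] = [+0.0000  -0.2083  +0.1667]
  T[1,:] = [+0.0000  -0.0347  -0.1806]
  T[2,:] = [+0.0000  -0.1389  -0.0972]
|λ(T)| sorted: 0.2274, 0.0954, 0.0000.
ρ(T) = max|λ| = 0.2274; 0.2274 < 1: convergent.

yes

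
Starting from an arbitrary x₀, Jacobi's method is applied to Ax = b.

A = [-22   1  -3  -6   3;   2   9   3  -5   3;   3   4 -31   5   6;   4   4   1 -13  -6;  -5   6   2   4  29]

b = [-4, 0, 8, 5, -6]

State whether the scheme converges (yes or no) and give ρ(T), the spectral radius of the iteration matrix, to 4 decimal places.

Let D = diag(-22, 9, -31, -13, 29); L, U the strict triangles.
Jacobi: T = -D⁻¹(L+U), T[0,3] = -(-6)/(-22) = -0.2727; T[0,0] = 0.
  T[0,:] = [+0.0000 +0.0455 -0.1364 -0.2727 +0.1364]
  T[1,:] = [-0.2222 +0.0000 -0.3333 +0.5556 -0.3333]
  T[2,:] = [+0.0968 +0.1290 +0.0000 +0.1613 +0.1935]
  T[3,:] = [+0.3077 +0.3077 +0.0769 +0.0000 -0.4615]
  T[4,:] = [+0.1724 -0.2069 -0.0690 -0.1379 +0.0000]
|λ(T)| sorted: 0.6459, 0.4384, 0.4384, 0.2810, 0.2810.
ρ = 0.6459; 0.6459 < 1, so it converges for any x₀.

yes, ρ = 0.6459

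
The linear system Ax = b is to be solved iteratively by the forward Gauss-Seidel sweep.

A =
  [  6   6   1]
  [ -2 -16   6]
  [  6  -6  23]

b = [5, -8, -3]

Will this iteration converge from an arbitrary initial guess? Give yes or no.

Diagonal D = diag(6, -16, 23); L, U strict lower/upper.
Gauss-Seidel: T = -(D+L)⁻¹U, row 0 first, T[0,2] = -(1)/(6) = -0.1667; later rows by forward substitution.
  T[0,:] = [+0.0000, -1.0000, -0.1667]
  T[1,:] = [+0.0000, +0.1250, +0.3958]
  T[2,:] = [+0.0000, +0.2935, +0.1467]
moduli |λ_i(T)| = 0.4769, 0.2051, 0.0000.
ρ(T) = max|λ| = 0.4769; 0.4769 < 1: convergent.

yes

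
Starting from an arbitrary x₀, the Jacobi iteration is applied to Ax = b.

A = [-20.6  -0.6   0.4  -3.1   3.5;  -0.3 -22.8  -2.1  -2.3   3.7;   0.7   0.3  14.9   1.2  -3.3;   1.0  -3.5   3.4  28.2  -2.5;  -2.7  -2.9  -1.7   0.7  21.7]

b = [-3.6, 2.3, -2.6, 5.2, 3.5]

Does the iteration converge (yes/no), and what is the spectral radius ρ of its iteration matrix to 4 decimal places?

Write A = D+L+U with D = diag(-20.6, -22.8, 14.9, 28.2, 21.7).
Jacobi: T = -D⁻¹(L+U), T[0,2] = -(0.4)/(-20.6) = +0.0194; T[0,0] = 0.
  T[0,:] = [+0.0000, -0.0291, +0.0194, -0.1505, +0.1699]
  T[1,:] = [-0.0132, +0.0000, -0.0921, -0.1009, +0.1623]
  T[2,:] = [-0.0470, -0.0201, +0.0000, -0.0805, +0.2215]
  T[3,:] = [-0.0355, +0.1241, -0.1206, +0.0000, +0.0887]
  T[4,:] = [+0.1244, +0.1336, +0.0783, -0.0323, +0.0000]
eigenvalue magnitudes: 0.3014, 0.2121, 0.1188, 0.1188, 0.0289.
ρ(T) = max|λ| = 0.3014; 0.3014 < 1: convergent.

yes, ρ = 0.3014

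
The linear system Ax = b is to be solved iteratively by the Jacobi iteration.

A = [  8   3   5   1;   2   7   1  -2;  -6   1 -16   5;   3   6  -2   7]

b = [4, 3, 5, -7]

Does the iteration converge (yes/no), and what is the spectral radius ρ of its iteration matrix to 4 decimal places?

Split A = D + L + U, D = diag(8, 7, -16, 7).
Jacobi: T = -D⁻¹(L+U), T[0,1] = -(3)/(8) = -0.3750; T[0,0] = 0.
  T[0,:] = [+0.0000  -0.3750  -0.6250  -0.1250]
  T[1,:] = [-0.2857  +0.0000  -0.1429  +0.2857]
  T[2,:] = [-0.3750  +0.0625  +0.0000  +0.3125]
  T[3,:] = [-0.4286  -0.8571  +0.2857  +0.0000]
eigenvalue magnitudes: 0.6904, 0.4138, 0.4138, 0.1349.
ρ(T) = max|λ| = 0.6904; 0.6904 < 1, so it converges for any x₀.

yes, ρ = 0.6904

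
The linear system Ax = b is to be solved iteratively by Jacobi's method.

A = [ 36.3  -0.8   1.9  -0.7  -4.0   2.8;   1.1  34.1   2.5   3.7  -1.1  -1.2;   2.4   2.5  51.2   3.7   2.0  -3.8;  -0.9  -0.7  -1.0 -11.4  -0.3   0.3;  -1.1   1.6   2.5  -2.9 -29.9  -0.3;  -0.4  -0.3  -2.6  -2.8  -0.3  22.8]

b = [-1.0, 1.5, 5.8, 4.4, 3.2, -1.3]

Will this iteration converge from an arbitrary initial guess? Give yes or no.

Write A = D+L+U with D = diag(36.3, 34.1, 51.2, -11.4, -29.9, 22.8).
T_J = -D⁻¹(L+U): T[5,0] = -(-0.4)/(22.8) = +0.0175; T[5,5] = 0.
  T[0,:] = [+0.0000  +0.0220  -0.0523  +0.0193  +0.1102  -0.0771]
  T[1,:] = [-0.0323  +0.0000  -0.0733  -0.1085  +0.0323  +0.0352]
  T[2,:] = [-0.0469  -0.0488  +0.0000  -0.0723  -0.0391  +0.0742]
  T[3,:] = [-0.0789  -0.0614  -0.0877  +0.0000  -0.0263  +0.0263]
  T[4,:] = [-0.0368  +0.0535  +0.0836  -0.0970  +0.0000  -0.0100]
  T[5,:] = [+0.0175  +0.0132  +0.1140  +0.1228  +0.0132  +0.0000]
eigenvalue magnitudes: 0.1864, 0.1191, 0.1191, 0.0931, 0.0931, 0.0220.
ρ(T) = max|λ| = 0.1864; 0.1864 < 1 ⇒ converges.

yes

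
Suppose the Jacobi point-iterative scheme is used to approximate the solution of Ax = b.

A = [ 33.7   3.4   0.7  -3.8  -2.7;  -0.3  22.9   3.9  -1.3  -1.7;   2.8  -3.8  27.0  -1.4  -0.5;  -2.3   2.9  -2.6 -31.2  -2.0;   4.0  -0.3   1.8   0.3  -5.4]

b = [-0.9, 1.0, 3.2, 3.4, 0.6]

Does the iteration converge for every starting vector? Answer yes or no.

Write A = D+L+U with D = diag(33.7, 22.9, 27, -31.2, -5.4).
T_J = -D⁻¹(L+U): T[3,1] = -(2.9)/(-31.2) = +0.0929; T[3,3] = 0.
  T[0,:] = [+0.0000 -0.1009 -0.0208 +0.1128 +0.0801]
  T[1,:] = [+0.0131 +0.0000 -0.1703 +0.0568 +0.0742]
  T[2,:] = [-0.1037 +0.1407 +0.0000 +0.0519 +0.0185]
  T[3,:] = [-0.0737 +0.0929 -0.0833 +0.0000 -0.0641]
  T[4,:] = [+0.7407 -0.0556 +0.3333 +0.0556 +0.0000]
eigenvalue magnitudes: 0.3141, 0.1822, 0.1822, 0.1415, 0.1415.
spectral radius ρ = 0.3141; 0.3141 < 1 ⇒ converges.

yes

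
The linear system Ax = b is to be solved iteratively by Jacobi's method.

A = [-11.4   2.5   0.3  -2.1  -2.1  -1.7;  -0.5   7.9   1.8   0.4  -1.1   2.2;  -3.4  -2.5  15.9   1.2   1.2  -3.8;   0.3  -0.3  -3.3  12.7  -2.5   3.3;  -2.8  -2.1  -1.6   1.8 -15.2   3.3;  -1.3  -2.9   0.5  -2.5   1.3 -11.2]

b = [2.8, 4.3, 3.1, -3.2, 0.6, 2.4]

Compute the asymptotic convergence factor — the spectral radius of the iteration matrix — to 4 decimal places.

0.5023

Let D = diag(-11.4, 7.9, 15.9, 12.7, -15.2, -11.2); L, U the strict triangles.
Jacobi: T = -D⁻¹(L+U), T[1,5] = -(2.2)/(7.9) = -0.2785; T[1,1] = 0.
  T[0,:] = [+0.0000 +0.2193 +0.0263 -0.1842 -0.1842 -0.1491]
  T[1,:] = [+0.0633 +0.0000 -0.2278 -0.0506 +0.1392 -0.2785]
  T[2,:] = [+0.2138 +0.1572 +0.0000 -0.0755 -0.0755 +0.2390]
  T[3,:] = [-0.0236 +0.0236 +0.2598 +0.0000 +0.1969 -0.2598]
  T[4,:] = [-0.1842 -0.1382 -0.1053 +0.1184 +0.0000 +0.2171]
  T[5,:] = [-0.1161 -0.2589 +0.0446 -0.2232 +0.1161 +0.0000]
|roots of det(T-λI)|: 0.5023, 0.3688, 0.2436, 0.2436, 0.2326, 0.2289.
ρ(T) = max|λ| = 0.5023; 0.5023 < 1, so it converges for any x₀.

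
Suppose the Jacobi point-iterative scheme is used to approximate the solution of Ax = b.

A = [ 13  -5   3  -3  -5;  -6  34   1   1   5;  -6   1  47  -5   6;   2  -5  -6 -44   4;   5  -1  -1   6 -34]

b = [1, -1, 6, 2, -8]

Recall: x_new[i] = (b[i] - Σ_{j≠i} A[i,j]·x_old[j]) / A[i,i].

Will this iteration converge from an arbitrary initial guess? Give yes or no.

A = D + L + U where D = diag(13, 34, 47, -44, -34).
Jacobi: T = -D⁻¹(L+U), T[3,0] = -(2)/(-44) = +0.0455; T[3,3] = 0.
  T[0,:] = [+0.0000, +0.3846, -0.2308, +0.2308, +0.3846]
  T[1,:] = [+0.1765, +0.0000, -0.0294, -0.0294, -0.1471]
  T[2,:] = [+0.1277, -0.0213, +0.0000, +0.1064, -0.1277]
  T[3,:] = [+0.0455, -0.1136, -0.1364, +0.0000, +0.0909]
  T[4,:] = [+0.1471, -0.0294, -0.0294, +0.1765, +0.0000]
|roots of det(T-λI)|: 0.3692, 0.2868, 0.1793, 0.1050, 0.1050.
ρ = 0.3692; 0.3692 < 1 ⇒ converges.

yes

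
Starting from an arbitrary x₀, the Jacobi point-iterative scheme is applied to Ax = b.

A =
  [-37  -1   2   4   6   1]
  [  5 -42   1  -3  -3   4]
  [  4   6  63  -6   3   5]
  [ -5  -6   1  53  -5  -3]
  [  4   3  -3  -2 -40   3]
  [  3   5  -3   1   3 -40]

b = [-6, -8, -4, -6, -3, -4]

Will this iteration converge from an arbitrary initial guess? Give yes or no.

A = D + L + U where D = diag(-37, -42, 63, 53, -40, -40).
Jacobi: T = -D⁻¹(L+U), T[3,2] = -(1)/(53) = -0.0189; T[3,3] = 0.
  T[0,:] = [+0.0000, -0.0270, +0.0541, +0.1081, +0.1622, +0.0270]
  T[1,:] = [+0.1190, +0.0000, +0.0238, -0.0714, -0.0714, +0.0952]
  T[2,:] = [-0.0635, -0.0952, +0.0000, +0.0952, -0.0476, -0.0794]
  T[3,:] = [+0.0943, +0.1132, -0.0189, +0.0000, +0.0943, +0.0566]
  T[4,:] = [+0.1000, +0.0750, -0.0750, -0.0500, +0.0000, +0.0750]
  T[5,:] = [+0.0750, +0.1250, -0.0750, +0.0250, +0.0750, +0.0000]
eigenvalue magnitudes: 0.2339, 0.1139, 0.1139, 0.1055, 0.0287, 0.0223.
ρ(T) = max|λ| = 0.2339; 0.2339 < 1 ⇒ converges.

yes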